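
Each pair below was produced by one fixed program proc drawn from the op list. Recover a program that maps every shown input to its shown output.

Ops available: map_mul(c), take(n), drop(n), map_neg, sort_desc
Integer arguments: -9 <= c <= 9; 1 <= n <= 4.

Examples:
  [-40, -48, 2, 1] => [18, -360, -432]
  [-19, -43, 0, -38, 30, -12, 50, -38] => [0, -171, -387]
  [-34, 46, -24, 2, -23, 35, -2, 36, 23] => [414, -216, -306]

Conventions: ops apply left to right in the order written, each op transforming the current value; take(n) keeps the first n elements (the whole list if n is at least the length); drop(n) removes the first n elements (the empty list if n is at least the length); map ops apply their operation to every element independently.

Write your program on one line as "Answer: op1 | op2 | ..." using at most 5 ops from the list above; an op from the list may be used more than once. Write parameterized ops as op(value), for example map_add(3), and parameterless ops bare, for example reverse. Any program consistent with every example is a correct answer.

map_mul(-9) | map_neg | take(3) | sort_desc

Check, running the answer program on each example:
  [-40, -48, 2, 1] -> [360, 432, -18, -9] -> [-360, -432, 18, 9] -> [-360, -432, 18] -> [18, -360, -432]
  [-19, -43, 0, -38, 30, -12, 50, -38] -> [171, 387, 0, 342, -270, 108, -450, 342] -> [-171, -387, 0, -342, 270, -108, 450, -342] -> [-171, -387, 0] -> [0, -171, -387]
  [-34, 46, -24, 2, -23, 35, -2, 36, 23] -> [306, -414, 216, -18, 207, -315, 18, -324, -207] -> [-306, 414, -216, 18, -207, 315, -18, 324, 207] -> [-306, 414, -216] -> [414, -216, -306]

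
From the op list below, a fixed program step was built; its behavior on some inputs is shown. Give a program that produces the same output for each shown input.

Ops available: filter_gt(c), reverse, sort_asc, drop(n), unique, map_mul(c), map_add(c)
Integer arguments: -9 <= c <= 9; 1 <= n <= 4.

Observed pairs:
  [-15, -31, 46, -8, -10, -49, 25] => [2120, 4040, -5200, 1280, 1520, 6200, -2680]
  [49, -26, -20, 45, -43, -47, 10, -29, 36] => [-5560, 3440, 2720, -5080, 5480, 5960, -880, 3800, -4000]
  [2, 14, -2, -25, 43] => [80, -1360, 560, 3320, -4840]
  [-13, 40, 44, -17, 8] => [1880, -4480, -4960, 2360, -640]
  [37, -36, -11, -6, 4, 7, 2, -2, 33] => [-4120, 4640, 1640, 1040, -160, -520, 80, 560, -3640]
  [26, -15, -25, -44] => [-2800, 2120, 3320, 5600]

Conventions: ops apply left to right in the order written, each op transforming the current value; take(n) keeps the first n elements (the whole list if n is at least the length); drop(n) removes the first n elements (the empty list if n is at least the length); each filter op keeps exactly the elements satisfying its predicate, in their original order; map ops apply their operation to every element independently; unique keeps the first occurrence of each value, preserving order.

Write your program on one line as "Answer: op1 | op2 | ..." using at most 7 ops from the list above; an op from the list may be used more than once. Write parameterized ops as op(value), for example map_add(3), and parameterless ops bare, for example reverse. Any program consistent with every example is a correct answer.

map_mul(3) | map_add(-8) | map_mul(5) | reverse | map_mul(-8) | reverse

Check, running the answer program on each example:
  [-15, -31, 46, -8, -10, -49, 25] -> [-45, -93, 138, -24, -30, -147, 75] -> [-53, -101, 130, -32, -38, -155, 67] -> [-265, -505, 650, -160, -190, -775, 335] -> [335, -775, -190, -160, 650, -505, -265] -> [-2680, 6200, 1520, 1280, -5200, 4040, 2120] -> [2120, 4040, -5200, 1280, 1520, 6200, -2680]
  [49, -26, -20, 45, -43, -47, 10, -29, 36] -> [147, -78, -60, 135, -129, -141, 30, -87, 108] -> [139, -86, -68, 127, -137, -149, 22, -95, 100] -> [695, -430, -340, 635, -685, -745, 110, -475, 500] -> [500, -475, 110, -745, -685, 635, -340, -430, 695] -> [-4000, 3800, -880, 5960, 5480, -5080, 2720, 3440, -5560] -> [-5560, 3440, 2720, -5080, 5480, 5960, -880, 3800, -4000]
  [2, 14, -2, -25, 43] -> [6, 42, -6, -75, 129] -> [-2, 34, -14, -83, 121] -> [-10, 170, -70, -415, 605] -> [605, -415, -70, 170, -10] -> [-4840, 3320, 560, -1360, 80] -> [80, -1360, 560, 3320, -4840]
  [-13, 40, 44, -17, 8] -> [-39, 120, 132, -51, 24] -> [-47, 112, 124, -59, 16] -> [-235, 560, 620, -295, 80] -> [80, -295, 620, 560, -235] -> [-640, 2360, -4960, -4480, 1880] -> [1880, -4480, -4960, 2360, -640]
  [37, -36, -11, -6, 4, 7, 2, -2, 33] -> [111, -108, -33, -18, 12, 21, 6, -6, 99] -> [103, -116, -41, -26, 4, 13, -2, -14, 91] -> [515, -580, -205, -130, 20, 65, -10, -70, 455] -> [455, -70, -10, 65, 20, -130, -205, -580, 515] -> [-3640, 560, 80, -520, -160, 1040, 1640, 4640, -4120] -> [-4120, 4640, 1640, 1040, -160, -520, 80, 560, -3640]
  [26, -15, -25, -44] -> [78, -45, -75, -132] -> [70, -53, -83, -140] -> [350, -265, -415, -700] -> [-700, -415, -265, 350] -> [5600, 3320, 2120, -2800] -> [-2800, 2120, 3320, 5600]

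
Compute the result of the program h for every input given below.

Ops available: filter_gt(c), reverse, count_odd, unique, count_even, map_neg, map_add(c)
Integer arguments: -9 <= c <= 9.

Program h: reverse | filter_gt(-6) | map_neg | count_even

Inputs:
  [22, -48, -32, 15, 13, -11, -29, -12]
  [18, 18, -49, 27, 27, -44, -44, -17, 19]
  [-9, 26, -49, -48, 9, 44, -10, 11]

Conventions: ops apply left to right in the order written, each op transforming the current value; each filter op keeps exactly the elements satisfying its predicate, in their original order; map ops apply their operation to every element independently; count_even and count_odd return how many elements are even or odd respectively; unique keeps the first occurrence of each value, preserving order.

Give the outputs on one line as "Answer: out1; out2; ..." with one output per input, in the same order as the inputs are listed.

Execution, op by op:
  [22, -48, -32, 15, 13, -11, -29, -12] -> [-12, -29, -11, 13, 15, -32, -48, 22] -> [13, 15, 22] -> [-13, -15, -22] -> 1
  [18, 18, -49, 27, 27, -44, -44, -17, 19] -> [19, -17, -44, -44, 27, 27, -49, 18, 18] -> [19, 27, 27, 18, 18] -> [-19, -27, -27, -18, -18] -> 2
  [-9, 26, -49, -48, 9, 44, -10, 11] -> [11, -10, 44, 9, -48, -49, 26, -9] -> [11, 44, 9, 26] -> [-11, -44, -9, -26] -> 2

1; 2; 2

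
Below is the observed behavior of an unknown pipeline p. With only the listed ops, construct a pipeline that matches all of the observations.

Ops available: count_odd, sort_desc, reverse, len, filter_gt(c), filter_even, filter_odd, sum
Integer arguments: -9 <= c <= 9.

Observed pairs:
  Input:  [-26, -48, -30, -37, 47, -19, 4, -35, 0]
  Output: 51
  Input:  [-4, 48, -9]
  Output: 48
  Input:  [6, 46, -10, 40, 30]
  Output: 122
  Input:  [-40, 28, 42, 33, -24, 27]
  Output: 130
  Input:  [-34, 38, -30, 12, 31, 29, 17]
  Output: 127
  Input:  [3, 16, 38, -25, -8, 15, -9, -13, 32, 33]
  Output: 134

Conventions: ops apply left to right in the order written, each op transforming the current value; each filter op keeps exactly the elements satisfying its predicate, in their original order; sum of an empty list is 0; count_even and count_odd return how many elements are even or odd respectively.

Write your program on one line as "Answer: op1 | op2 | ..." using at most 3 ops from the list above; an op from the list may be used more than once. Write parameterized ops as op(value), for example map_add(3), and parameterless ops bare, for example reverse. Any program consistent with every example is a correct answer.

filter_gt(3) | sum

Check, running the answer program on each example:
  [-26, -48, -30, -37, 47, -19, 4, -35, 0] -> [47, 4] -> 51
  [-4, 48, -9] -> [48] -> 48
  [6, 46, -10, 40, 30] -> [6, 46, 40, 30] -> 122
  [-40, 28, 42, 33, -24, 27] -> [28, 42, 33, 27] -> 130
  [-34, 38, -30, 12, 31, 29, 17] -> [38, 12, 31, 29, 17] -> 127
  [3, 16, 38, -25, -8, 15, -9, -13, 32, 33] -> [16, 38, 15, 32, 33] -> 134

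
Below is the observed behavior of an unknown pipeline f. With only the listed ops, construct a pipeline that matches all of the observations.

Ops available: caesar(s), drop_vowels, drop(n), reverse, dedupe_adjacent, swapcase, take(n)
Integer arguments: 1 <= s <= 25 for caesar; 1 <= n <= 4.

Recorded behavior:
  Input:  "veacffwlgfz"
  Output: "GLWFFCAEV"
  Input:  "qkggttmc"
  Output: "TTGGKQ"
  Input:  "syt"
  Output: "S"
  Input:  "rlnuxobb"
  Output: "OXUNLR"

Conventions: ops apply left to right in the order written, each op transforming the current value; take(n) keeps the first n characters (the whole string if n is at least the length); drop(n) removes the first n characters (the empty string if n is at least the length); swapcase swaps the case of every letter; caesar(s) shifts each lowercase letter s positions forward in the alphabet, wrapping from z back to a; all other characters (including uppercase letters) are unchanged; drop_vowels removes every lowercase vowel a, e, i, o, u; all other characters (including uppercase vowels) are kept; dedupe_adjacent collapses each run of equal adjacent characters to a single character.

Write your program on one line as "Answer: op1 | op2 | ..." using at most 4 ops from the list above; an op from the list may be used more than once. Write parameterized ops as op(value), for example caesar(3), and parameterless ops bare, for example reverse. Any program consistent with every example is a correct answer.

reverse | swapcase | drop(2)

Check, running the answer program on each example:
  "veacffwlgfz" -> "zfglwffcaev" -> "ZFGLWFFCAEV" -> "GLWFFCAEV"
  "qkggttmc" -> "cmttggkq" -> "CMTTGGKQ" -> "TTGGKQ"
  "syt" -> "tys" -> "TYS" -> "S"
  "rlnuxobb" -> "bboxunlr" -> "BBOXUNLR" -> "OXUNLR"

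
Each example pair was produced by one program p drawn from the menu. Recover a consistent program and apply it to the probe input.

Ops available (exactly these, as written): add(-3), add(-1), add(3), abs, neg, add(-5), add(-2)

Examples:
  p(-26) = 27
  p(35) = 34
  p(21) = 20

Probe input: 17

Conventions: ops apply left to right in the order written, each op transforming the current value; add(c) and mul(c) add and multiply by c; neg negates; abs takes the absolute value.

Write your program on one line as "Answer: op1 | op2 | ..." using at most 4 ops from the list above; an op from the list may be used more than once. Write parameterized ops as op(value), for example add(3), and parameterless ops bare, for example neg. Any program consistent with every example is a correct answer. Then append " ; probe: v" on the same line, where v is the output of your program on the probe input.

add(-1) | neg | abs ; probe: 16

Check, running the answer program on each example:
  -26 -> -27 -> 27 -> 27
  35 -> 34 -> -34 -> 34
  21 -> 20 -> -20 -> 20
  probe: 17 -> 16 -> -16 -> 16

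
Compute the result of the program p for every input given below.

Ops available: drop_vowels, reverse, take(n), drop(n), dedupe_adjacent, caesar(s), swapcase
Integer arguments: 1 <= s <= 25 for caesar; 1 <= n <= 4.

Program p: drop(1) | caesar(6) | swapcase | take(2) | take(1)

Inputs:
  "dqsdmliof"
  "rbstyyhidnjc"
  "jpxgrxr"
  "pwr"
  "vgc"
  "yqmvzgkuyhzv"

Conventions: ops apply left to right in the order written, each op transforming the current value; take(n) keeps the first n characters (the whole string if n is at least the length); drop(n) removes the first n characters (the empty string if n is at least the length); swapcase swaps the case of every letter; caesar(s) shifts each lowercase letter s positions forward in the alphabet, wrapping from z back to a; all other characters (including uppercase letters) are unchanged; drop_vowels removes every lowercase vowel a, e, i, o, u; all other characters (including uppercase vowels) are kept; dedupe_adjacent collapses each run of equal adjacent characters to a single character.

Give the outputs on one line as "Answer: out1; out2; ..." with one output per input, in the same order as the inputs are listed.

"W"; "H"; "V"; "C"; "M"; "W"

Execution, op by op:
  "dqsdmliof" -> "qsdmliof" -> "wyjsroul" -> "WYJSROUL" -> "WY" -> "W"
  "rbstyyhidnjc" -> "bstyyhidnjc" -> "hyzeenojtpi" -> "HYZEENOJTPI" -> "HY" -> "H"
  "jpxgrxr" -> "pxgrxr" -> "vdmxdx" -> "VDMXDX" -> "VD" -> "V"
  "pwr" -> "wr" -> "cx" -> "CX" -> "CX" -> "C"
  "vgc" -> "gc" -> "mi" -> "MI" -> "MI" -> "M"
  "yqmvzgkuyhzv" -> "qmvzgkuyhzv" -> "wsbfmqaenfb" -> "WSBFMQAENFB" -> "WS" -> "W"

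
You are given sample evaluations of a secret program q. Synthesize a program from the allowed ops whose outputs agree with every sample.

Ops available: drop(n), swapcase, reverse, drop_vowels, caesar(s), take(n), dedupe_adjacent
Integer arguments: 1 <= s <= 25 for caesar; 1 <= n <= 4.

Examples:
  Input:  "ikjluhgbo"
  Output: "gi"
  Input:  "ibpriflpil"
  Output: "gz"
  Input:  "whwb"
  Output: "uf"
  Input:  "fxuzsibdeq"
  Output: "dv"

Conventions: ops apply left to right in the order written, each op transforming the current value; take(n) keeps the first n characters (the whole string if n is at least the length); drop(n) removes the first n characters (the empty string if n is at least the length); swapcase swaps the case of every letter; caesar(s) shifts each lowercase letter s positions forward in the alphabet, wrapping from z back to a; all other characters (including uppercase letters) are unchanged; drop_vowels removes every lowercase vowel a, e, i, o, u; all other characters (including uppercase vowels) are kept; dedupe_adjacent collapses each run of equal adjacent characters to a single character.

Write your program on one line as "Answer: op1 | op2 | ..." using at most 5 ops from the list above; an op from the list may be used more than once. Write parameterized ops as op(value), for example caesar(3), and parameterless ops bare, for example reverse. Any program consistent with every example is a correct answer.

caesar(16) | caesar(1) | caesar(7) | take(2)

Check, running the answer program on each example:
  "ikjluhgbo" -> "yazbkxwre" -> "zbaclyxsf" -> "gihjsfezm" -> "gi"
  "ibpriflpil" -> "yrfhyvbfyb" -> "zsgizwcgzc" -> "gznpgdjngj" -> "gz"
  "whwb" -> "mxmr" -> "nyns" -> "ufuz" -> "uf"
  "fxuzsibdeq" -> "vnkpiyrtug" -> "wolqjzsuvh" -> "dvsxqgzbco" -> "dv"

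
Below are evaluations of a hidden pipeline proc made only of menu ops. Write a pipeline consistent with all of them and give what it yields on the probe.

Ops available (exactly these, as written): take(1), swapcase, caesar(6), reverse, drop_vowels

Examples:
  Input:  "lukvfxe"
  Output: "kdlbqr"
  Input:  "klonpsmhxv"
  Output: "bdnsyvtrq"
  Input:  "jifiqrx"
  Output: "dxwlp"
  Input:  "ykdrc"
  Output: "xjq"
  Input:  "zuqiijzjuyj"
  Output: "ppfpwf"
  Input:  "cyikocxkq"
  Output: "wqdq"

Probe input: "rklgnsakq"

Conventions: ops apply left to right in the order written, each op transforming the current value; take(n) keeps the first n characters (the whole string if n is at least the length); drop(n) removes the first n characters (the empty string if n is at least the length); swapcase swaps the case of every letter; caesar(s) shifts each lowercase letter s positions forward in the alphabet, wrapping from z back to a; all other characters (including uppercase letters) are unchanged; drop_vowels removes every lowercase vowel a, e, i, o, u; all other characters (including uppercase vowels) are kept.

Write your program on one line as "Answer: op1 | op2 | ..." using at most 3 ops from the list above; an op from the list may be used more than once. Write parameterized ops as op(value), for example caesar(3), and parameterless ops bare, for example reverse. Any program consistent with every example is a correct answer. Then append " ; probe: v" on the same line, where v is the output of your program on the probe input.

reverse | caesar(6) | drop_vowels ; probe: "wqgytmrqx"

Check, running the answer program on each example:
  "lukvfxe" -> "exfvkul" -> "kdlbqar" -> "kdlbqr"
  "klonpsmhxv" -> "vxhmspnolk" -> "bdnsyvturq" -> "bdnsyvtrq"
  "jifiqrx" -> "xrqifij" -> "dxwolop" -> "dxwlp"
  "ykdrc" -> "crdky" -> "ixjqe" -> "xjq"
  "zuqiijzjuyj" -> "jyujzjiiquz" -> "peapfpoowaf" -> "ppfpwf"
  "cyikocxkq" -> "qkxcokiyc" -> "wqdiuqoei" -> "wqdq"
  probe: "rklgnsakq" -> "qkasnglkr" -> "wqgytmrqx" -> "wqgytmrqx"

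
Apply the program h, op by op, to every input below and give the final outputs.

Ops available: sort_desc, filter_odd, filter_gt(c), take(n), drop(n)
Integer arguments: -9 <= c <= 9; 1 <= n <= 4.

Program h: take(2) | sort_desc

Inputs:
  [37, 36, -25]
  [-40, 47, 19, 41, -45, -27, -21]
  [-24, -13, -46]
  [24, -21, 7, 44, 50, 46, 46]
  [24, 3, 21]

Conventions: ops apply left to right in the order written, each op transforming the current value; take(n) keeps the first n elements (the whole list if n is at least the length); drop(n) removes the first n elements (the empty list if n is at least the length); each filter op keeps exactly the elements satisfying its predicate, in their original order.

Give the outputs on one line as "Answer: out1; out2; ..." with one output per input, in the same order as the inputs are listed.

Execution, op by op:
  [37, 36, -25] -> [37, 36] -> [37, 36]
  [-40, 47, 19, 41, -45, -27, -21] -> [-40, 47] -> [47, -40]
  [-24, -13, -46] -> [-24, -13] -> [-13, -24]
  [24, -21, 7, 44, 50, 46, 46] -> [24, -21] -> [24, -21]
  [24, 3, 21] -> [24, 3] -> [24, 3]

[37, 36]; [47, -40]; [-13, -24]; [24, -21]; [24, 3]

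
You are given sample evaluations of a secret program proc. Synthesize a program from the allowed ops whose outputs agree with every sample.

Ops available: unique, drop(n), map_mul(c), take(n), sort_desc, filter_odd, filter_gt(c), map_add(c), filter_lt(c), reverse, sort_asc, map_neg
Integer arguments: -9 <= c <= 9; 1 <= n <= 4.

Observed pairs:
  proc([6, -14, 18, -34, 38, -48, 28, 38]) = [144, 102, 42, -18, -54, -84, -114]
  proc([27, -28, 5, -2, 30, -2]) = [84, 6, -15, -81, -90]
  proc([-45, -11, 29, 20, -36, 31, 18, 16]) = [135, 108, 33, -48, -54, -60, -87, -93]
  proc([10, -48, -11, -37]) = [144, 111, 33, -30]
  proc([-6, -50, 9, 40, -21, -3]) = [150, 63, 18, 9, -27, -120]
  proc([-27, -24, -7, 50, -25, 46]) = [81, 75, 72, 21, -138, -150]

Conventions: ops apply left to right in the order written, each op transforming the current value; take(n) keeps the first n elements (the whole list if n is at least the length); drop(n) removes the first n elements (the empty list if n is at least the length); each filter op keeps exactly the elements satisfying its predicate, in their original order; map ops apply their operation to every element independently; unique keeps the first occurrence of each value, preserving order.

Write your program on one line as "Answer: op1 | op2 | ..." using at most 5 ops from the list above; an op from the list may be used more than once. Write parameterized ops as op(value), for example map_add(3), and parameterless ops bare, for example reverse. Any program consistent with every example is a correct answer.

map_mul(3) | map_neg | sort_desc | unique

Check, running the answer program on each example:
  [6, -14, 18, -34, 38, -48, 28, 38] -> [18, -42, 54, -102, 114, -144, 84, 114] -> [-18, 42, -54, 102, -114, 144, -84, -114] -> [144, 102, 42, -18, -54, -84, -114, -114] -> [144, 102, 42, -18, -54, -84, -114]
  [27, -28, 5, -2, 30, -2] -> [81, -84, 15, -6, 90, -6] -> [-81, 84, -15, 6, -90, 6] -> [84, 6, 6, -15, -81, -90] -> [84, 6, -15, -81, -90]
  [-45, -11, 29, 20, -36, 31, 18, 16] -> [-135, -33, 87, 60, -108, 93, 54, 48] -> [135, 33, -87, -60, 108, -93, -54, -48] -> [135, 108, 33, -48, -54, -60, -87, -93] -> [135, 108, 33, -48, -54, -60, -87, -93]
  [10, -48, -11, -37] -> [30, -144, -33, -111] -> [-30, 144, 33, 111] -> [144, 111, 33, -30] -> [144, 111, 33, -30]
  [-6, -50, 9, 40, -21, -3] -> [-18, -150, 27, 120, -63, -9] -> [18, 150, -27, -120, 63, 9] -> [150, 63, 18, 9, -27, -120] -> [150, 63, 18, 9, -27, -120]
  [-27, -24, -7, 50, -25, 46] -> [-81, -72, -21, 150, -75, 138] -> [81, 72, 21, -150, 75, -138] -> [81, 75, 72, 21, -138, -150] -> [81, 75, 72, 21, -138, -150]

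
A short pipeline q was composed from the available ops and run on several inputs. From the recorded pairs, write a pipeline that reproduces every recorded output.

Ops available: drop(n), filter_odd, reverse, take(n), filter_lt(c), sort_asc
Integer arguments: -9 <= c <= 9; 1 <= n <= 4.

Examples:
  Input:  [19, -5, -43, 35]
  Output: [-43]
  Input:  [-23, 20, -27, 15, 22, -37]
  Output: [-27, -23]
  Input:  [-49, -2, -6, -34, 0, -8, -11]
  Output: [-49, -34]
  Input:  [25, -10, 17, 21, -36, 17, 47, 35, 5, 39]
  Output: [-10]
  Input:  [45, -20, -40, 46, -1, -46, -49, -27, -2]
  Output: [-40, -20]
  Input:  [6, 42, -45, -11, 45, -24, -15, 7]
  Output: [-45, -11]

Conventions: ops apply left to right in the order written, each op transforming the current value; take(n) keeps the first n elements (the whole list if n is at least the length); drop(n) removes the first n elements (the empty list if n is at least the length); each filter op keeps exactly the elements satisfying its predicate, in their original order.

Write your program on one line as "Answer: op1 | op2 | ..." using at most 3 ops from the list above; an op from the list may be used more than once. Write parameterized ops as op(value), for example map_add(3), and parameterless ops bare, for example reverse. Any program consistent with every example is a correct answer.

take(4) | sort_asc | filter_lt(-8)

Check, running the answer program on each example:
  [19, -5, -43, 35] -> [19, -5, -43, 35] -> [-43, -5, 19, 35] -> [-43]
  [-23, 20, -27, 15, 22, -37] -> [-23, 20, -27, 15] -> [-27, -23, 15, 20] -> [-27, -23]
  [-49, -2, -6, -34, 0, -8, -11] -> [-49, -2, -6, -34] -> [-49, -34, -6, -2] -> [-49, -34]
  [25, -10, 17, 21, -36, 17, 47, 35, 5, 39] -> [25, -10, 17, 21] -> [-10, 17, 21, 25] -> [-10]
  [45, -20, -40, 46, -1, -46, -49, -27, -2] -> [45, -20, -40, 46] -> [-40, -20, 45, 46] -> [-40, -20]
  [6, 42, -45, -11, 45, -24, -15, 7] -> [6, 42, -45, -11] -> [-45, -11, 6, 42] -> [-45, -11]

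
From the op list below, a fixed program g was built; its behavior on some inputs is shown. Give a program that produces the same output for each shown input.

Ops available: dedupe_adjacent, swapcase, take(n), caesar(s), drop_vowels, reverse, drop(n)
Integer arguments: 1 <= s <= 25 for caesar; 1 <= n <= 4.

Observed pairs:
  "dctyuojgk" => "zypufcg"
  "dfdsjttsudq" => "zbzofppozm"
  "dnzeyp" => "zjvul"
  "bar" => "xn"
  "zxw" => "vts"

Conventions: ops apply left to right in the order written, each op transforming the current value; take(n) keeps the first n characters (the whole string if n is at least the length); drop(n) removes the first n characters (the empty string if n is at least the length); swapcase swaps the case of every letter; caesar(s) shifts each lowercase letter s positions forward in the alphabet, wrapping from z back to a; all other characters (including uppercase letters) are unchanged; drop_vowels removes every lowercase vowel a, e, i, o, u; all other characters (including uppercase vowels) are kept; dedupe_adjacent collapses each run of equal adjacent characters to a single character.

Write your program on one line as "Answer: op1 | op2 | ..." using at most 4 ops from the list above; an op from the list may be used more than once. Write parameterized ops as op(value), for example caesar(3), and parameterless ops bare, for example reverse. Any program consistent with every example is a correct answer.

drop_vowels | caesar(24) | caesar(19) | caesar(5)

Check, running the answer program on each example:
  "dctyuojgk" -> "dctyjgk" -> "barwhei" -> "utkpaxb" -> "zypufcg"
  "dfdsjttsudq" -> "dfdsjttsdq" -> "bdbqhrrqbo" -> "uwujakkjuh" -> "zbzofppozm"
  "dnzeyp" -> "dnzyp" -> "blxwn" -> "ueqpg" -> "zjvul"
  "bar" -> "br" -> "zp" -> "si" -> "xn"
  "zxw" -> "zxw" -> "xvu" -> "qon" -> "vts"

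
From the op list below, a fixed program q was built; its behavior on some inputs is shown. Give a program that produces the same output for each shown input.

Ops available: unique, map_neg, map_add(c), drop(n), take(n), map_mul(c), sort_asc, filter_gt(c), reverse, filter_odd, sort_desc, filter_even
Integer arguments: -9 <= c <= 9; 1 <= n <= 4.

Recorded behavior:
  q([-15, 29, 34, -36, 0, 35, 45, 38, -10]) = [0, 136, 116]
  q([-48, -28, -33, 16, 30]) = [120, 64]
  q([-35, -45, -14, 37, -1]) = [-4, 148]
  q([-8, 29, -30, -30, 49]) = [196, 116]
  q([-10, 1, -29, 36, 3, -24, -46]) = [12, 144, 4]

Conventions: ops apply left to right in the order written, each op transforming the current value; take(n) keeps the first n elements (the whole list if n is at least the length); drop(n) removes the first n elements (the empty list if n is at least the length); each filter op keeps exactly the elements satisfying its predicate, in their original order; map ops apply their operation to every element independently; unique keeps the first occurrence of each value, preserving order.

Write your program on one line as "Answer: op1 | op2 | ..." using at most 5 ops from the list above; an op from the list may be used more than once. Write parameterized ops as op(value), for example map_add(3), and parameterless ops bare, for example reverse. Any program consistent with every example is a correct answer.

map_mul(4) | filter_gt(-8) | take(3) | reverse

Check, running the answer program on each example:
  [-15, 29, 34, -36, 0, 35, 45, 38, -10] -> [-60, 116, 136, -144, 0, 140, 180, 152, -40] -> [116, 136, 0, 140, 180, 152] -> [116, 136, 0] -> [0, 136, 116]
  [-48, -28, -33, 16, 30] -> [-192, -112, -132, 64, 120] -> [64, 120] -> [64, 120] -> [120, 64]
  [-35, -45, -14, 37, -1] -> [-140, -180, -56, 148, -4] -> [148, -4] -> [148, -4] -> [-4, 148]
  [-8, 29, -30, -30, 49] -> [-32, 116, -120, -120, 196] -> [116, 196] -> [116, 196] -> [196, 116]
  [-10, 1, -29, 36, 3, -24, -46] -> [-40, 4, -116, 144, 12, -96, -184] -> [4, 144, 12] -> [4, 144, 12] -> [12, 144, 4]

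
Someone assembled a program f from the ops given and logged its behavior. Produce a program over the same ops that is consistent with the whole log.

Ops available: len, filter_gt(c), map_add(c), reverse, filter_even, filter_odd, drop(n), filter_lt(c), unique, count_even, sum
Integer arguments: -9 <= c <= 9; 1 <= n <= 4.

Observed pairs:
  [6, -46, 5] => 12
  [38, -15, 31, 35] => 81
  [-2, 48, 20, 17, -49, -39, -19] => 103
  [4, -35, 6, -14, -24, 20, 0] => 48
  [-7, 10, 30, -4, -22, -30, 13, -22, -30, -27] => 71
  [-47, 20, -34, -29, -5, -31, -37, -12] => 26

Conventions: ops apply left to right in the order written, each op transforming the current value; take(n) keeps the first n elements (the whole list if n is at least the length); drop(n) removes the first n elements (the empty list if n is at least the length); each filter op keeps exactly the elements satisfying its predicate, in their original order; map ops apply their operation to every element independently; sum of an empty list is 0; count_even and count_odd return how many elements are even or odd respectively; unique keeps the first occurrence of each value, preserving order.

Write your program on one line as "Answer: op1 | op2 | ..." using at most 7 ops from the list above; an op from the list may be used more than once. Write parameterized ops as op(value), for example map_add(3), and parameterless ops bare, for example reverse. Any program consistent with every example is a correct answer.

map_add(6) | reverse | unique | drop(1) | filter_gt(5) | sum

Check, running the answer program on each example:
  [6, -46, 5] -> [12, -40, 11] -> [11, -40, 12] -> [11, -40, 12] -> [-40, 12] -> [12] -> 12
  [38, -15, 31, 35] -> [44, -9, 37, 41] -> [41, 37, -9, 44] -> [41, 37, -9, 44] -> [37, -9, 44] -> [37, 44] -> 81
  [-2, 48, 20, 17, -49, -39, -19] -> [4, 54, 26, 23, -43, -33, -13] -> [-13, -33, -43, 23, 26, 54, 4] -> [-13, -33, -43, 23, 26, 54, 4] -> [-33, -43, 23, 26, 54, 4] -> [23, 26, 54] -> 103
  [4, -35, 6, -14, -24, 20, 0] -> [10, -29, 12, -8, -18, 26, 6] -> [6, 26, -18, -8, 12, -29, 10] -> [6, 26, -18, -8, 12, -29, 10] -> [26, -18, -8, 12, -29, 10] -> [26, 12, 10] -> 48
  [-7, 10, 30, -4, -22, -30, 13, -22, -30, -27] -> [-1, 16, 36, 2, -16, -24, 19, -16, -24, -21] -> [-21, -24, -16, 19, -24, -16, 2, 36, 16, -1] -> [-21, -24, -16, 19, 2, 36, 16, -1] -> [-24, -16, 19, 2, 36, 16, -1] -> [19, 36, 16] -> 71
  [-47, 20, -34, -29, -5, -31, -37, -12] -> [-41, 26, -28, -23, 1, -25, -31, -6] -> [-6, -31, -25, 1, -23, -28, 26, -41] -> [-6, -31, -25, 1, -23, -28, 26, -41] -> [-31, -25, 1, -23, -28, 26, -41] -> [26] -> 26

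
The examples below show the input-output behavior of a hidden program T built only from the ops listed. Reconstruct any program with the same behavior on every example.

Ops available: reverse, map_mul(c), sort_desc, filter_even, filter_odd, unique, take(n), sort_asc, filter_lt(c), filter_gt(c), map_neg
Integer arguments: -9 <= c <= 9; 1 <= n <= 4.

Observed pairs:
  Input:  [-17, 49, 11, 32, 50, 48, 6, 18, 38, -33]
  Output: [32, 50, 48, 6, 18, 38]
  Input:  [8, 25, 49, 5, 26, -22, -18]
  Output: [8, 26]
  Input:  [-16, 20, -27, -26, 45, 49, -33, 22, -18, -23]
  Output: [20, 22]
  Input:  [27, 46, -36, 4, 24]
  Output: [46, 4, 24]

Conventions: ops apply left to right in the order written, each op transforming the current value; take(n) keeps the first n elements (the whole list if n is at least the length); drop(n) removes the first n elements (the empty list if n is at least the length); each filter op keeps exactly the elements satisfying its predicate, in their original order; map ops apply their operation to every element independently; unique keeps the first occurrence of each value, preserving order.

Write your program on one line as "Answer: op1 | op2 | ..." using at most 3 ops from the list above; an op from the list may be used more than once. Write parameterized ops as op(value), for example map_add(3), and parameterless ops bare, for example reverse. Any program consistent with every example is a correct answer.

filter_even | filter_gt(-2)

Check, running the answer program on each example:
  [-17, 49, 11, 32, 50, 48, 6, 18, 38, -33] -> [32, 50, 48, 6, 18, 38] -> [32, 50, 48, 6, 18, 38]
  [8, 25, 49, 5, 26, -22, -18] -> [8, 26, -22, -18] -> [8, 26]
  [-16, 20, -27, -26, 45, 49, -33, 22, -18, -23] -> [-16, 20, -26, 22, -18] -> [20, 22]
  [27, 46, -36, 4, 24] -> [46, -36, 4, 24] -> [46, 4, 24]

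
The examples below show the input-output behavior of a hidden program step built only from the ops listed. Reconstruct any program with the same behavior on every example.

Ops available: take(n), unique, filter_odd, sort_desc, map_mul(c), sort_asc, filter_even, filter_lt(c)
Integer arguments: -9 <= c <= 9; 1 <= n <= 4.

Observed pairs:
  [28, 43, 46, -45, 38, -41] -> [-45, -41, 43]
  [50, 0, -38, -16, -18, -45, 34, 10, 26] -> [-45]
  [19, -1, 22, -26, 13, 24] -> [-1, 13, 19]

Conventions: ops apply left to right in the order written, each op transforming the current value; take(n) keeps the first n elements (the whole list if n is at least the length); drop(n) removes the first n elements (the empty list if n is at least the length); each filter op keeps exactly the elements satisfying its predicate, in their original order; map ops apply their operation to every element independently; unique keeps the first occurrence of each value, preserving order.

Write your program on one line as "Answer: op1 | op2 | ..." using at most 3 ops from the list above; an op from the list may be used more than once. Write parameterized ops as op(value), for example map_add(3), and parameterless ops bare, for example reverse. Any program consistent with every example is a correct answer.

filter_odd | sort_asc

Check, running the answer program on each example:
  [28, 43, 46, -45, 38, -41] -> [43, -45, -41] -> [-45, -41, 43]
  [50, 0, -38, -16, -18, -45, 34, 10, 26] -> [-45] -> [-45]
  [19, -1, 22, -26, 13, 24] -> [19, -1, 13] -> [-1, 13, 19]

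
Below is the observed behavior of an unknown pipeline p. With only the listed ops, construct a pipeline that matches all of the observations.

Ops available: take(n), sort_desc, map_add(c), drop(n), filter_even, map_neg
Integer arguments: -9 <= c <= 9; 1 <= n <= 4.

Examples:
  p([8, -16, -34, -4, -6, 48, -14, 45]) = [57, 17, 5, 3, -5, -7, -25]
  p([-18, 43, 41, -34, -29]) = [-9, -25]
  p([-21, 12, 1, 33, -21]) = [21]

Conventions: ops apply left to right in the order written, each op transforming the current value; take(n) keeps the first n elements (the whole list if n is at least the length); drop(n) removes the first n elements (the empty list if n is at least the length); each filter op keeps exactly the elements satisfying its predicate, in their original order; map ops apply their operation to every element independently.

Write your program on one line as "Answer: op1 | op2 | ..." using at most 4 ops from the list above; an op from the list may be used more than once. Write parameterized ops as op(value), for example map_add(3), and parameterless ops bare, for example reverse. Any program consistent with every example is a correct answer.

filter_even | sort_desc | map_add(9)

Check, running the answer program on each example:
  [8, -16, -34, -4, -6, 48, -14, 45] -> [8, -16, -34, -4, -6, 48, -14] -> [48, 8, -4, -6, -14, -16, -34] -> [57, 17, 5, 3, -5, -7, -25]
  [-18, 43, 41, -34, -29] -> [-18, -34] -> [-18, -34] -> [-9, -25]
  [-21, 12, 1, 33, -21] -> [12] -> [12] -> [21]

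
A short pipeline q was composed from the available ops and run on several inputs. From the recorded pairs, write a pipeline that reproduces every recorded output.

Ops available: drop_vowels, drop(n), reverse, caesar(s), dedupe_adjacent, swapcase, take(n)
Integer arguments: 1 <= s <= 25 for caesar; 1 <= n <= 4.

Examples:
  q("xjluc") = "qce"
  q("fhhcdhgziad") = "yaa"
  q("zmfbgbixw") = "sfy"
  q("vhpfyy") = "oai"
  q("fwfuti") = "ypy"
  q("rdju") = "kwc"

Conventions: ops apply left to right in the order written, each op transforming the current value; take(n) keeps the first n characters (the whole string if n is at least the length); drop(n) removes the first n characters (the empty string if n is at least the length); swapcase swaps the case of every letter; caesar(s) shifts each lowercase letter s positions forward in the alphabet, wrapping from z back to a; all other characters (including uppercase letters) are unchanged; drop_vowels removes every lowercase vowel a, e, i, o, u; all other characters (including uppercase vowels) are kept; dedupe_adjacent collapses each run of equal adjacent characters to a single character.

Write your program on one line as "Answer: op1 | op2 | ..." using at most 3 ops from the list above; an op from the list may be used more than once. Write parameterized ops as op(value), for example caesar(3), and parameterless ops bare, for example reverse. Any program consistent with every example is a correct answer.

take(3) | caesar(21) | caesar(24)

Check, running the answer program on each example:
  "xjluc" -> "xjl" -> "seg" -> "qce"
  "fhhcdhgziad" -> "fhh" -> "acc" -> "yaa"
  "zmfbgbixw" -> "zmf" -> "uha" -> "sfy"
  "vhpfyy" -> "vhp" -> "qck" -> "oai"
  "fwfuti" -> "fwf" -> "ara" -> "ypy"
  "rdju" -> "rdj" -> "mye" -> "kwc"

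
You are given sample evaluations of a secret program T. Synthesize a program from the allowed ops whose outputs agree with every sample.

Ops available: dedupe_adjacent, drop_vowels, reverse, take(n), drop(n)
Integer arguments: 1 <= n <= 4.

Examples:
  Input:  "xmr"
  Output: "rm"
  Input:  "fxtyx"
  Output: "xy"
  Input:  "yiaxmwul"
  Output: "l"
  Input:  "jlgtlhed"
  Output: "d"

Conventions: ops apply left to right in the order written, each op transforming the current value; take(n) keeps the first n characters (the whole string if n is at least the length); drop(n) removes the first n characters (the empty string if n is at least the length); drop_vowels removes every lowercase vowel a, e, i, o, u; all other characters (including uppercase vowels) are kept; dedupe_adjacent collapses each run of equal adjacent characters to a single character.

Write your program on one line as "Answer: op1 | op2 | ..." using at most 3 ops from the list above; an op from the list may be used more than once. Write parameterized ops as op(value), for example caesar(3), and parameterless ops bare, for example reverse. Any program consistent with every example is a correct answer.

reverse | take(2) | drop_vowels

Check, running the answer program on each example:
  "xmr" -> "rmx" -> "rm" -> "rm"
  "fxtyx" -> "xytxf" -> "xy" -> "xy"
  "yiaxmwul" -> "luwmxaiy" -> "lu" -> "l"
  "jlgtlhed" -> "dehltglj" -> "de" -> "d"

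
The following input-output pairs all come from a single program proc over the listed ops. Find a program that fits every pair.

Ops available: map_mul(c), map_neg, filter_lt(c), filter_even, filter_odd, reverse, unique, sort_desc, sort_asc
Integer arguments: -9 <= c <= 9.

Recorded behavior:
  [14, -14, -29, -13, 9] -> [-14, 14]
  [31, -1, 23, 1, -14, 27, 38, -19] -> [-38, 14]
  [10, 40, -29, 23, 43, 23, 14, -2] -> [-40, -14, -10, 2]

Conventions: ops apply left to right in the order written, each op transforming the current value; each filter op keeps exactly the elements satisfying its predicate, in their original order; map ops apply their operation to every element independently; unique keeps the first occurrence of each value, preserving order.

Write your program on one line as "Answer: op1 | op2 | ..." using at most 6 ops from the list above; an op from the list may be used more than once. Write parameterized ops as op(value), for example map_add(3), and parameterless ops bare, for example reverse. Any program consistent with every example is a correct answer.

sort_asc | unique | filter_even | map_neg | sort_asc

Check, running the answer program on each example:
  [14, -14, -29, -13, 9] -> [-29, -14, -13, 9, 14] -> [-29, -14, -13, 9, 14] -> [-14, 14] -> [14, -14] -> [-14, 14]
  [31, -1, 23, 1, -14, 27, 38, -19] -> [-19, -14, -1, 1, 23, 27, 31, 38] -> [-19, -14, -1, 1, 23, 27, 31, 38] -> [-14, 38] -> [14, -38] -> [-38, 14]
  [10, 40, -29, 23, 43, 23, 14, -2] -> [-29, -2, 10, 14, 23, 23, 40, 43] -> [-29, -2, 10, 14, 23, 40, 43] -> [-2, 10, 14, 40] -> [2, -10, -14, -40] -> [-40, -14, -10, 2]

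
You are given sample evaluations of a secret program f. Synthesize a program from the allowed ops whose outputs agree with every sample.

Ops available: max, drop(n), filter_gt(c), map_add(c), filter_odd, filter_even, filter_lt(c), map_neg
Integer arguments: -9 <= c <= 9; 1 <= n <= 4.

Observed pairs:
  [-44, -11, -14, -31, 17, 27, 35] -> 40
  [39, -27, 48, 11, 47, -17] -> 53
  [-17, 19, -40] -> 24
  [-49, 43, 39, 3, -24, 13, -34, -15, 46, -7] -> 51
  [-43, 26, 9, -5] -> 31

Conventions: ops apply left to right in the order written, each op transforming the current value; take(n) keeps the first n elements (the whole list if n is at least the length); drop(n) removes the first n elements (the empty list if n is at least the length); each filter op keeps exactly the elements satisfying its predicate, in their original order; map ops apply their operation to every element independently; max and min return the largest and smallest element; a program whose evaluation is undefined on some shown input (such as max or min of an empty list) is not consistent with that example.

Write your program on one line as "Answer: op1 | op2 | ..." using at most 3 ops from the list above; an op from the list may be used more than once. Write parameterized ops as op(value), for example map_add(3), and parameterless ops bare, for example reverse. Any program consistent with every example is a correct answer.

map_add(5) | filter_gt(-8) | max

Check, running the answer program on each example:
  [-44, -11, -14, -31, 17, 27, 35] -> [-39, -6, -9, -26, 22, 32, 40] -> [-6, 22, 32, 40] -> 40
  [39, -27, 48, 11, 47, -17] -> [44, -22, 53, 16, 52, -12] -> [44, 53, 16, 52] -> 53
  [-17, 19, -40] -> [-12, 24, -35] -> [24] -> 24
  [-49, 43, 39, 3, -24, 13, -34, -15, 46, -7] -> [-44, 48, 44, 8, -19, 18, -29, -10, 51, -2] -> [48, 44, 8, 18, 51, -2] -> 51
  [-43, 26, 9, -5] -> [-38, 31, 14, 0] -> [31, 14, 0] -> 31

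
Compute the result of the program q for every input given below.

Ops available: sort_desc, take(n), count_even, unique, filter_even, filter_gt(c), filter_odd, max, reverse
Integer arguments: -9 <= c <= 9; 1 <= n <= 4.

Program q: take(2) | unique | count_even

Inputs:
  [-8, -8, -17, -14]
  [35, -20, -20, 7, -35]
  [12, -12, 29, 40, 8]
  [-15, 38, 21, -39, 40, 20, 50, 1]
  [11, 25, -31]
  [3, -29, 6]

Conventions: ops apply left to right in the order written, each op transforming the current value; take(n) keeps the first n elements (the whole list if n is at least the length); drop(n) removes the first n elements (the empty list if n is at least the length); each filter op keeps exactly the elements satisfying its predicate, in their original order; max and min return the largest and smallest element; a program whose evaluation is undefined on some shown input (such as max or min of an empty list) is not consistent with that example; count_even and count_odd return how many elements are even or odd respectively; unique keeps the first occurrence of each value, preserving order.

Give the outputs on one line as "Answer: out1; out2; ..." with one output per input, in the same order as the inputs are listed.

Execution, op by op:
  [-8, -8, -17, -14] -> [-8, -8] -> [-8] -> 1
  [35, -20, -20, 7, -35] -> [35, -20] -> [35, -20] -> 1
  [12, -12, 29, 40, 8] -> [12, -12] -> [12, -12] -> 2
  [-15, 38, 21, -39, 40, 20, 50, 1] -> [-15, 38] -> [-15, 38] -> 1
  [11, 25, -31] -> [11, 25] -> [11, 25] -> 0
  [3, -29, 6] -> [3, -29] -> [3, -29] -> 0

1; 1; 2; 1; 0; 0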